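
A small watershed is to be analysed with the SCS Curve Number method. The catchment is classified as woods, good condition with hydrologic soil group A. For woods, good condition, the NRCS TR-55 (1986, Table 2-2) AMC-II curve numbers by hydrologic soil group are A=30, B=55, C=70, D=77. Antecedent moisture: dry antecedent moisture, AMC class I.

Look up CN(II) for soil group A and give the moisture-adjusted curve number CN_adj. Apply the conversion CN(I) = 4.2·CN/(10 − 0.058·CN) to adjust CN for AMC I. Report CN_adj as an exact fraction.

NRCS table: woods, good condition, soil group A → CN(II) = 30
CN(I) from CN(II)=30: (4.2·30)/(10 − 0.058·30) = 900/59 ≈ 15.254

CN_adj = 900/59 ≈ 15.254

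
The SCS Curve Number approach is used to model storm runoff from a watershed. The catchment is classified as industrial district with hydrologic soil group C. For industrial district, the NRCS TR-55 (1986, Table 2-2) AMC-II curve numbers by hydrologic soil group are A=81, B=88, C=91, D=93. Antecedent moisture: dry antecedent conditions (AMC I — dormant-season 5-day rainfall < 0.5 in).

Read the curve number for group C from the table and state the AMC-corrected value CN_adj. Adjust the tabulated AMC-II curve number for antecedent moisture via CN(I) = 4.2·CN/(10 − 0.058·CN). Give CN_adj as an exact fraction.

CN_adj = 63700/787 ≈ 80.940

NRCS table: industrial district, soil group C → CN(II) = 91
Adjust CN=91 to AMC I: 4.2·91/(10 − 0.058·91) → (1911/5) ÷ (2361/500) = 63700/787 ≈ 80.940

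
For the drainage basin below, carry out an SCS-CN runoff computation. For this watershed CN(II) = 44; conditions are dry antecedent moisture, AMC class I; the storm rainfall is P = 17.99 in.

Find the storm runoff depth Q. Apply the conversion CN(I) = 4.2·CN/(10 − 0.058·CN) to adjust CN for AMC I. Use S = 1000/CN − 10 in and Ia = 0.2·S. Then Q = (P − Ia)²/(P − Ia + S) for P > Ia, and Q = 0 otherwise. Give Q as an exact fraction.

Dry (AMC I): CN(I) = 4.2·44/(10 − 0.058·44) = (924/5)/(931/125) = 3300/133 ≈ 24.812
Max retention: S = 1000/(3300/133) − 10 = 1000/33 in (≈ 30.303 in)
Ia = 0.2·(1000/33) = 200/33 in ≈ 6.061 in
Since P=17.990 > Ia=6.061: effective rainfall P−Ia = 39367/3300 in
Runoff Q = (P−Ia)²/(P−Ia+S) = (11.929)²/(11.929+30.303) = 1549760689/459911100 ≈ 3.370 in

Q = 1549760689/459911100 in ≈ 3.370 in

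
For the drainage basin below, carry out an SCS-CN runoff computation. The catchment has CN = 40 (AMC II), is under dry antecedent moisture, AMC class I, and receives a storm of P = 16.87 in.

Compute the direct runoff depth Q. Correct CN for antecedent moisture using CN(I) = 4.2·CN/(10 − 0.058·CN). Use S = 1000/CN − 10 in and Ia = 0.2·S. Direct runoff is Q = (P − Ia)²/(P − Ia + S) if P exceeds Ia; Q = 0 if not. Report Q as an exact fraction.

Adjust CN=40 to AMC I: 4.2·40/(10 − 0.058·40) → 168 ÷ (192/25) = 175/8 ≈ 21.875
Max retention: S = 1000/(175/8) − 10 = 250/7 in (≈ 35.714 in)
Initial abstraction Ia = S/5 = (250/7)/5 = 50/7 ≈ 7.143 in
Since P=16.870 > Ia=7.143: effective rainfall P−Ia = 6809/700 in
Q = (6809/700)²/((6809/700) + 250/7) = (46362481/490000)/(31809/700) = 46362481/22266300 in ≈ 2.082 in

Q = 46362481/22266300 in ≈ 2.082 in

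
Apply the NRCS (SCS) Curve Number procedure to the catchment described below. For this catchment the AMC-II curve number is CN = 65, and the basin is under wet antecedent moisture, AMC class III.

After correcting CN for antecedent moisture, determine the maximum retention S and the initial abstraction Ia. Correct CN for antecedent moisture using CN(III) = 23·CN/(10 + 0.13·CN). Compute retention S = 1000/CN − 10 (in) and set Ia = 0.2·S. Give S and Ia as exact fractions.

Wet (AMC III): CN(III) = 23·65/(10 + 0.13·65) = 1495/(369/20) = 29900/369 ≈ 81.030
Retention S: 1000/CN − 10 with CN=81.030 → S = 700/299 ≈ 2.341 in
Ia = 0.2·(700/299) = 140/299 in ≈ 0.468 in

S = 700/299 in ≈ 2.341 in; Ia = 140/299 in ≈ 0.468 in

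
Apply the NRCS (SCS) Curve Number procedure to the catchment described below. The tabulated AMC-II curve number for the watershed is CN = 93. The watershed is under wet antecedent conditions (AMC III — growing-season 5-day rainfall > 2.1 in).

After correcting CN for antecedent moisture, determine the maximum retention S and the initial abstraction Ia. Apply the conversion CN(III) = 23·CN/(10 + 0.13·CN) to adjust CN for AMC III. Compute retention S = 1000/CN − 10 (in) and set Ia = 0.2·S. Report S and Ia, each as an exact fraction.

S = 700/2139 in ≈ 0.327 in; Ia = 140/2139 in ≈ 0.065 in

Adjust CN=93 to AMC III: 23·93/(10 + 0.13·93) → 2139 ÷ (2209/100) = 213900/2209 ≈ 96.831
Retention S: 1000/CN − 10 with CN=96.831 → S = 700/2139 ≈ 0.327 in
Ia = 0.2·(700/2139) = 140/2139 in ≈ 0.065 in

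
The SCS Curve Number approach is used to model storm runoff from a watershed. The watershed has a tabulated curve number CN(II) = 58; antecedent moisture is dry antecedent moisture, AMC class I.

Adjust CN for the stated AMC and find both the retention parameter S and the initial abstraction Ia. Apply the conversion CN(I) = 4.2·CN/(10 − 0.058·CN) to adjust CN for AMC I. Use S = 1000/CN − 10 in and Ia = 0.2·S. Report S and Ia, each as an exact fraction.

S = 500/29 in ≈ 17.241 in; Ia = 100/29 in ≈ 3.448 in

Dry (AMC I): CN(I) = 4.2·58/(10 − 0.058·58) = (1218/5)/(1659/250) = 2900/79 ≈ 36.709
S = 1000/(2900/79) − 10 = 500/29 in ≈ 17.241 in
Ia = 0.2S: 0.2·17.241 = 3.448 in (exactly 100/29)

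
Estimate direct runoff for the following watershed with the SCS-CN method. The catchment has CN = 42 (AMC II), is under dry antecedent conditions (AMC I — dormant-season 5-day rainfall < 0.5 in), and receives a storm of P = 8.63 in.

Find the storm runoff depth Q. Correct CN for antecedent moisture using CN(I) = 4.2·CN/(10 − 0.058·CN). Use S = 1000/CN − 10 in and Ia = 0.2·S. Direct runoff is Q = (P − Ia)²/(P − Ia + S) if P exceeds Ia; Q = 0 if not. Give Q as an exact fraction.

CN(I) from CN(II)=42: (4.2·42)/(10 − 0.058·42) = 44100/1891 ≈ 23.321
Max retention: S = 1000/(44100/1891) − 10 = 14500/441 in (≈ 32.880 in)
Ia = 0.2·(14500/441) = 2900/441 in ≈ 6.576 in
Excess rainfall: 8.630 − 6.576 = 2.054 in; P > Ia so Q > 0
Runoff Q = (P−Ia)²/(P−Ia+S) = (2.054)²/(2.054+32.880) = 8205279889/67939710300 ≈ 0.121 in

Q = 8205279889/67939710300 in ≈ 0.121 in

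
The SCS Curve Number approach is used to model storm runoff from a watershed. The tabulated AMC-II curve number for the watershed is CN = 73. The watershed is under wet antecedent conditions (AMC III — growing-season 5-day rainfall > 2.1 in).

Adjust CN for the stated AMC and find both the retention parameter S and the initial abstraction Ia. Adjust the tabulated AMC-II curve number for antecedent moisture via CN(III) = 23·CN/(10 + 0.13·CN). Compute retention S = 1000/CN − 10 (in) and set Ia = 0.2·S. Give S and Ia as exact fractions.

Wet (AMC III): CN(III) = 23·73/(10 + 0.13·73) = 1679/(1949/100) = 167900/1949 ≈ 86.147
Max retention: S = 1000/(167900/1949) − 10 = 2700/1679 in (≈ 1.608 in)
Initial abstraction Ia = S/5 = (2700/1679)/5 = 540/1679 ≈ 0.322 in

S = 2700/1679 in ≈ 1.608 in; Ia = 540/1679 in ≈ 0.322 in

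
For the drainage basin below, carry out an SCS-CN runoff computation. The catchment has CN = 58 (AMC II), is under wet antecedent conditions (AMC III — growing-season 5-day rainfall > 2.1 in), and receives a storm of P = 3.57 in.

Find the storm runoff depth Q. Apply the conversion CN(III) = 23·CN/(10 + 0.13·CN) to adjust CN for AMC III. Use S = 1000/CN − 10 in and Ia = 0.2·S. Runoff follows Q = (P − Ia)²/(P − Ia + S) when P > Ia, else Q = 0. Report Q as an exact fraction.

CN(III) from CN(II)=58: (23·58)/(10 + 0.13·58) = 66700/877 ≈ 76.055
S = 1000/(66700/877) − 10 = 2100/667 in ≈ 3.148 in
Initial abstraction Ia = S/5 = (2100/667)/5 = 420/667 ≈ 0.630 in
Excess rainfall: 3.570 − 0.630 = 2.940 in; P > Ia so Q > 0
Q = (196119/66700)²/((196119/66700) + 2100/667) = (38462662161/4448890000)/(406119/66700) = 1831555341/1289911300 in ≈ 1.420 in

Q = 1831555341/1289911300 in ≈ 1.420 in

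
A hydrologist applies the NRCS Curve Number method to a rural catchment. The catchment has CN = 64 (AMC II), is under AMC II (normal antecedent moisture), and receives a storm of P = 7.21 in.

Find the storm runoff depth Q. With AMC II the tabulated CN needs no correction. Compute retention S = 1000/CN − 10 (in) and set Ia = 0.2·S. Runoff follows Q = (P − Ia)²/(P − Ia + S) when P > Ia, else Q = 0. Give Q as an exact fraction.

Q = 1481089/468400 in ≈ 3.162 in

CN(II) = 64; AMC II needs no correction.
Max retention: S = 1000/64 − 10 = 45/8 in (≈ 5.625 in)
Ia = 0.2·(45/8) = 9/8 in ≈ 1.125 in
Excess rainfall: 7.210 − 1.125 = 6.085 in; P > Ia so Q > 0
Q: (1217/200)² ÷ (1171/100) = 1481089/468400 in (≈ 3.162 in)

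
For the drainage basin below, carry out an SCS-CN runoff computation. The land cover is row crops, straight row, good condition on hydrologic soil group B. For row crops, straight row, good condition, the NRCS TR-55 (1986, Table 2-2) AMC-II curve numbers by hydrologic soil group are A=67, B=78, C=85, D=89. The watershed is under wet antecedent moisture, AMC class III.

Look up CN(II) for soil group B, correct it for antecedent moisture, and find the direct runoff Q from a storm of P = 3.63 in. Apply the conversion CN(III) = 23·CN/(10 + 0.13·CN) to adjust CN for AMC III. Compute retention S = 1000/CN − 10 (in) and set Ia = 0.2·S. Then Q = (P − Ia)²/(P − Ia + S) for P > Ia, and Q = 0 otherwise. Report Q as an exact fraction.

NRCS table: row crops, straight row, good condition, soil group B → CN(II) = 78
CN(III) from CN(II)=78: (23·78)/(10 + 0.13·78) = 89700/1007 ≈ 89.076
Max retention: S = 1000/(89700/1007) − 10 = 1100/897 in (≈ 1.226 in)
Initial abstraction Ia = S/5 = (1100/897)/5 = 220/897 ≈ 0.245 in
Since P=3.630 > Ia=0.245: effective rainfall P−Ia = 303611/89700 in
Q: (303611/89700)² ÷ (413611/89700) = 8379967211/3372809700 in (≈ 2.485 in)

Q = 8379967211/3372809700 in ≈ 2.485 in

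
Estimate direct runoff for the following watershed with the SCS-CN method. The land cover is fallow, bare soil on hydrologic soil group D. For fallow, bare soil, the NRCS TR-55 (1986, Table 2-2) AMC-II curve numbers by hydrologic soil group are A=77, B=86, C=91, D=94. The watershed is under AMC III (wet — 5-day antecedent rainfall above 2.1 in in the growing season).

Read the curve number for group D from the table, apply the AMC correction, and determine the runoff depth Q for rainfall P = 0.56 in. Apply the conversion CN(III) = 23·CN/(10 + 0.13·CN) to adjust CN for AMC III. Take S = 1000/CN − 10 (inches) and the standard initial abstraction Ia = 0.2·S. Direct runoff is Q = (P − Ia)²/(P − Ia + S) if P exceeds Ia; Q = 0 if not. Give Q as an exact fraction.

Q = 92942978/285573175 in ≈ 0.325 in

NRCS table: fallow, bare soil, soil group D → CN(II) = 94
CN(III) from CN(II)=94: (23·94)/(10 + 0.13·94) = 108100/1111 ≈ 97.300
S = 1000/(108100/1111) − 10 = 300/1081 in ≈ 0.278 in
Ia = 0.2S: 0.2·0.278 = 0.056 in (exactly 60/1081)
Excess rainfall: 0.560 − 0.056 = 0.504 in; P > Ia so Q > 0
Runoff Q = (P−Ia)²/(P−Ia+S) = (0.504)²/(0.504+0.278) = 92942978/285573175 ≈ 0.325 in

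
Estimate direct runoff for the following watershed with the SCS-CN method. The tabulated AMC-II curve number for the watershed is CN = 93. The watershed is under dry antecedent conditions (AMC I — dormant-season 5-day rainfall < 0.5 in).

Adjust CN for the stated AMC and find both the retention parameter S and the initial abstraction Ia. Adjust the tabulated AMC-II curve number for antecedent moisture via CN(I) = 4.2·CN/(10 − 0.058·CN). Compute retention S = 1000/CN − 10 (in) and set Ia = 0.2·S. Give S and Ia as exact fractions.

S = 500/279 in ≈ 1.792 in; Ia = 100/279 in ≈ 0.358 in

Dry (AMC I): CN(I) = 4.2·93/(10 − 0.058·93) = (1953/5)/(2303/500) = 27900/329 ≈ 84.802
S = 1000/(27900/329) − 10 = 500/279 in ≈ 1.792 in
Ia = 0.2·(500/279) = 100/279 in ≈ 0.358 in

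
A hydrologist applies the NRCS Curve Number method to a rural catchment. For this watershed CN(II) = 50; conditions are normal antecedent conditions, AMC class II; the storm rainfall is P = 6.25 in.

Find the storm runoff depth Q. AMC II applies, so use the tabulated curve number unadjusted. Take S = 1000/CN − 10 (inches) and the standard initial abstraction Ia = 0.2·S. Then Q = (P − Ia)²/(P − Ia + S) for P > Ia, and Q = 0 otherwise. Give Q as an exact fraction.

CN(II) = 50; AMC II needs no correction.
Max retention: S = 1000/50 − 10 = 10 in (≈ 10.000 in)
Ia = 0.2·10 = 2 in ≈ 2.000 in
P − Ia = 6.250 − 2.000 = 17/4 ≈ 4.250 in (> 0, runoff occurs)
Q: (17/4)² ÷ (57/4) = 289/228 in (≈ 1.268 in)

Q = 289/228 in ≈ 1.268 in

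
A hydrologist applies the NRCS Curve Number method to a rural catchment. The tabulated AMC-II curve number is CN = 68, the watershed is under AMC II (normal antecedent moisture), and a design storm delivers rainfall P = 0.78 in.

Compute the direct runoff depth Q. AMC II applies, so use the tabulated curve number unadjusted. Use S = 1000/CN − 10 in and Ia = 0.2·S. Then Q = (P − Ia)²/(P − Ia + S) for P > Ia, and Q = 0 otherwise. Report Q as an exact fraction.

Average conditions: CN = 68 (no AMC adjustment).
Max retention: S = 1000/68 − 10 = 80/17 in (≈ 4.706 in)
Initial abstraction Ia = S/5 = (80/17)/5 = 16/17 ≈ 0.941 in
P = 0.780 ≤ Ia = 0.941 in: entire storm abstracted, Q = 0.

Q = 0 in ≈ 0.000 in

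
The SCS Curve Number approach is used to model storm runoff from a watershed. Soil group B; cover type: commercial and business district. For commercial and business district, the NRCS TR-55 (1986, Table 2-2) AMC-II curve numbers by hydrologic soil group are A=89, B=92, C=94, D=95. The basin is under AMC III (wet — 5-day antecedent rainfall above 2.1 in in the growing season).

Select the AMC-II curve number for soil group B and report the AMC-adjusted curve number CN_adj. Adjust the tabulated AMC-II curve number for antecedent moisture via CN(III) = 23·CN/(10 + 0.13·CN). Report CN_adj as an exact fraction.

NRCS table: commercial and business district, soil group B → CN(II) = 92
CN(III) from CN(II)=92: (23·92)/(10 + 0.13·92) = 52900/549 ≈ 96.357

CN_adj = 52900/549 ≈ 96.357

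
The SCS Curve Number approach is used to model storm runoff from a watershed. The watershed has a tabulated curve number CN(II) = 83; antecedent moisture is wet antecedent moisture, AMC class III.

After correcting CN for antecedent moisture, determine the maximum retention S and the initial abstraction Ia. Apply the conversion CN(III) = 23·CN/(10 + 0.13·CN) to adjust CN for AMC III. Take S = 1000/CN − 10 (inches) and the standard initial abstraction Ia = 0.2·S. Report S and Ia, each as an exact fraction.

S = 1700/1909 in ≈ 0.891 in; Ia = 340/1909 in ≈ 0.178 in

Wet (AMC III): CN(III) = 23·83/(10 + 0.13·83) = 1909/(2079/100) = 190900/2079 ≈ 91.823
Max retention: S = 1000/(190900/2079) − 10 = 1700/1909 in (≈ 0.891 in)
Ia = 0.2S: 0.2·0.891 = 0.178 in (exactly 340/1909)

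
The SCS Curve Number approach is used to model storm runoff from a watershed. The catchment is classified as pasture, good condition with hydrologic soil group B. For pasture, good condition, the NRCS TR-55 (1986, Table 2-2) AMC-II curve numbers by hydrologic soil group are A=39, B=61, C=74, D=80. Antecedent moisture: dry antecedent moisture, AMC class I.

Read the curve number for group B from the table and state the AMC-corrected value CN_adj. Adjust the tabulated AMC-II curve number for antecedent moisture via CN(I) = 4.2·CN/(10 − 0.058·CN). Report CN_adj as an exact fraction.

NRCS table: pasture, good condition, soil group B → CN(II) = 61
Dry (AMC I): CN(I) = 4.2·61/(10 − 0.058·61) = (1281/5)/(3231/500) = 42700/1077 ≈ 39.647

CN_adj = 42700/1077 ≈ 39.647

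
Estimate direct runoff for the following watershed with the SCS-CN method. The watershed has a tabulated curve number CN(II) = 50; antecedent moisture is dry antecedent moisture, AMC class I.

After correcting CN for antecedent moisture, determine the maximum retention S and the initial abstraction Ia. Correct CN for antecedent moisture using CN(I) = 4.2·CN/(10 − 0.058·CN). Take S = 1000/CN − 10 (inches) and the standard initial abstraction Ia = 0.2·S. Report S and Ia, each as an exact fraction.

S = 500/21 in ≈ 23.810 in; Ia = 100/21 in ≈ 4.762 in

CN(I) from CN(II)=50: (4.2·50)/(10 − 0.058·50) = 2100/71 ≈ 29.577
S = 1000/(2100/71) − 10 = 500/21 in ≈ 23.810 in
Initial abstraction Ia = S/5 = (500/21)/5 = 100/21 ≈ 4.762 in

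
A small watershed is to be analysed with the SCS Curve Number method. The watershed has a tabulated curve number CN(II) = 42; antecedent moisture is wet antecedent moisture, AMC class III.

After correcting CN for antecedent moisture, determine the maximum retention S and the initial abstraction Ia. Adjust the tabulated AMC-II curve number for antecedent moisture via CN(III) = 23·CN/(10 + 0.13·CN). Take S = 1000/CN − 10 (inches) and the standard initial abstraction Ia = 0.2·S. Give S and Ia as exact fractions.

S = 2900/483 in ≈ 6.004 in; Ia = 580/483 in ≈ 1.201 in

CN(III) from CN(II)=42: (23·42)/(10 + 0.13·42) = 48300/773 ≈ 62.484
Max retention: S = 1000/(48300/773) − 10 = 2900/483 in (≈ 6.004 in)
Ia = 0.2S: 0.2·6.004 = 1.201 in (exactly 580/483)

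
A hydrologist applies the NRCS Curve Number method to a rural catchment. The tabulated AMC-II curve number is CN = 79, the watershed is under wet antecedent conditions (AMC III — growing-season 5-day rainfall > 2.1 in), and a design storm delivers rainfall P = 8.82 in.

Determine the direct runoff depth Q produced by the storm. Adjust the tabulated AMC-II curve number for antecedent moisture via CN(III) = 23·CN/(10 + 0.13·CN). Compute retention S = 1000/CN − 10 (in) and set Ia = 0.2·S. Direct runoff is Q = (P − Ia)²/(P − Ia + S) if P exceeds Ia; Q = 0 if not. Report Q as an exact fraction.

Q = 28993495629/3829963450 in ≈ 7.570 in

CN(III) from CN(II)=79: (23·79)/(10 + 0.13·79) = 181700/2027 ≈ 89.640
Retention S: 1000/CN − 10 with CN=89.640 → S = 2100/1817 ≈ 1.156 in
Ia = 0.2·(2100/1817) = 420/1817 in ≈ 0.231 in
Excess rainfall: 8.820 − 0.231 = 8.589 in; P > Ia so Q > 0
Q = (780297/90850)²/((780297/90850) + 2100/1817) = (608863408209/8253722500)/(885297/90850) = 28993495629/3829963450 in ≈ 7.570 in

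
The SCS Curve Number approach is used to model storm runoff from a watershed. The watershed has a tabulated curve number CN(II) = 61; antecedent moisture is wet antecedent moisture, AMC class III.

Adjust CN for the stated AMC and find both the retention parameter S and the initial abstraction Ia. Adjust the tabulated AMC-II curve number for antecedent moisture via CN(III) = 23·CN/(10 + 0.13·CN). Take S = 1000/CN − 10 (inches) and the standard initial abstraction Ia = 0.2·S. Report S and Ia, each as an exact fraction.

Wet (AMC III): CN(III) = 23·61/(10 + 0.13·61) = 1403/(1793/100) = 140300/1793 ≈ 78.249
Max retention: S = 1000/(140300/1793) − 10 = 3900/1403 in (≈ 2.780 in)
Ia = 0.2S: 0.2·2.780 = 0.556 in (exactly 780/1403)

S = 3900/1403 in ≈ 2.780 in; Ia = 780/1403 in ≈ 0.556 in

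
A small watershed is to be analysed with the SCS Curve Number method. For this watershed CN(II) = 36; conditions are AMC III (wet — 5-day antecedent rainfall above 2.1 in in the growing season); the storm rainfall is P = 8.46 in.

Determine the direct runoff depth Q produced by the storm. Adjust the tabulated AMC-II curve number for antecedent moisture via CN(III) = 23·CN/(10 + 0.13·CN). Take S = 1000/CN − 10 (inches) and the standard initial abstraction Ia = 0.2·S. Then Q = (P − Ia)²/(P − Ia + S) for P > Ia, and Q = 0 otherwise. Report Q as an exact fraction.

CN(III) from CN(II)=36: (23·36)/(10 + 0.13·36) = 20700/367 ≈ 56.403
S = 1000/(20700/367) − 10 = 1600/207 in ≈ 7.729 in
Initial abstraction Ia = S/5 = (1600/207)/5 = 320/207 ≈ 1.546 in
P − Ia = 8.460 − 1.546 = 71561/10350 ≈ 6.914 in (> 0, runoff occurs)
Q: (71561/10350)² ÷ (151561/10350) = 5120976721/1568656350 in (≈ 3.265 in)

Q = 5120976721/1568656350 in ≈ 3.265 in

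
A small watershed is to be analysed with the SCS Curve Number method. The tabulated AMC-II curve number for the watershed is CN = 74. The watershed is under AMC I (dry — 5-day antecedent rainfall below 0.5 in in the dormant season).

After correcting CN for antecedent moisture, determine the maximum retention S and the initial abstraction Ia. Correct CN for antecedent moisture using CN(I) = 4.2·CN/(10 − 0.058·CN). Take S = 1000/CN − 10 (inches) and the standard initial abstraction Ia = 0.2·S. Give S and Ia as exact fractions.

CN(I) from CN(II)=74: (4.2·74)/(10 − 0.058·74) = 77700/1427 ≈ 54.450
Max retention: S = 1000/(77700/1427) − 10 = 6500/777 in (≈ 8.366 in)
Ia = 0.2S: 0.2·8.366 = 1.673 in (exactly 1300/777)

S = 6500/777 in ≈ 8.366 in; Ia = 1300/777 in ≈ 1.673 in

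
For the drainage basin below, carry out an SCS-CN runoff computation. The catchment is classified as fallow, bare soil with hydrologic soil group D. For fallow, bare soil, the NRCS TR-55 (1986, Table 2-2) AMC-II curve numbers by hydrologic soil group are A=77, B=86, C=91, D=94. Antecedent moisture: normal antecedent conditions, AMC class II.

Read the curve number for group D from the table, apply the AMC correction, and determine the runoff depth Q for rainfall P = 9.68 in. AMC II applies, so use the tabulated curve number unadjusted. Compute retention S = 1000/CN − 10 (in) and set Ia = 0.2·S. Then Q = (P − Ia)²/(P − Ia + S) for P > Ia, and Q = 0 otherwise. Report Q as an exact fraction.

NRCS table: fallow, bare soil, soil group D → CN(II) = 94
AMC II — tabulated CN = 94 applies directly.
Max retention: S = 1000/94 − 10 = 30/47 in (≈ 0.638 in)
Initial abstraction Ia = S/5 = (30/47)/5 = 6/47 ≈ 0.128 in
Since P=9.680 > Ia=0.128: effective rainfall P−Ia = 11224/1175 in
Q: (11224/1175)² ÷ (11974/1175) = 62989088/7034725 in (≈ 8.954 in)

Q = 62989088/7034725 in ≈ 8.954 in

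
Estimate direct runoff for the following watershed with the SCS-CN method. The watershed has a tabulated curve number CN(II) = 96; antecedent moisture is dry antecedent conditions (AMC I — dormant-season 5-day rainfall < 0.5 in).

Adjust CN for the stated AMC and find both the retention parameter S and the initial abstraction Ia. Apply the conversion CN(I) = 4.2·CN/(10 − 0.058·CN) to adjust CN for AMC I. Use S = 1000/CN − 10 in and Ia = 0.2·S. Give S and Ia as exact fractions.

Dry (AMC I): CN(I) = 4.2·96/(10 − 0.058·96) = (2016/5)/(554/125) = 25200/277 ≈ 90.975
Max retention: S = 1000/(25200/277) − 10 = 125/126 in (≈ 0.992 in)
Initial abstraction Ia = S/5 = (125/126)/5 = 25/126 ≈ 0.198 in

S = 125/126 in ≈ 0.992 in; Ia = 25/126 in ≈ 0.198 in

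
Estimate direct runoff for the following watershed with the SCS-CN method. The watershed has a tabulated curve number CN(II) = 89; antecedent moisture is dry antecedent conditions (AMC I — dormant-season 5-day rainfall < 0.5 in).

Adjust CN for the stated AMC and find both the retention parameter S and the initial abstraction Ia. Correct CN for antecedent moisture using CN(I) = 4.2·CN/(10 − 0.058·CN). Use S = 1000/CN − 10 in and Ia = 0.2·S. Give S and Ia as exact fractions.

CN(I) from CN(II)=89: (4.2·89)/(10 − 0.058·89) = 186900/2419 ≈ 77.263
S = 1000/(186900/2419) − 10 = 5500/1869 in ≈ 2.943 in
Initial abstraction Ia = S/5 = (5500/1869)/5 = 1100/1869 ≈ 0.589 in

S = 5500/1869 in ≈ 2.943 in; Ia = 1100/1869 in ≈ 0.589 in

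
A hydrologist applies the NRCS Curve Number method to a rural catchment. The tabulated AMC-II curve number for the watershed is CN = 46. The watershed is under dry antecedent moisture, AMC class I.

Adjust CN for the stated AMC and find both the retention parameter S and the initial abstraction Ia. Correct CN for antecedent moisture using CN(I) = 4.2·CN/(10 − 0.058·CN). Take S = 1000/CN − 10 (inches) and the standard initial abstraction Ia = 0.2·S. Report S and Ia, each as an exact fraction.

Dry (AMC I): CN(I) = 4.2·46/(10 − 0.058·46) = (966/5)/(1833/250) = 16100/611 ≈ 26.350
Max retention: S = 1000/(16100/611) − 10 = 4500/161 in (≈ 27.950 in)
Ia = 0.2S: 0.2·27.950 = 5.590 in (exactly 900/161)

S = 4500/161 in ≈ 27.950 in; Ia = 900/161 in ≈ 5.590 in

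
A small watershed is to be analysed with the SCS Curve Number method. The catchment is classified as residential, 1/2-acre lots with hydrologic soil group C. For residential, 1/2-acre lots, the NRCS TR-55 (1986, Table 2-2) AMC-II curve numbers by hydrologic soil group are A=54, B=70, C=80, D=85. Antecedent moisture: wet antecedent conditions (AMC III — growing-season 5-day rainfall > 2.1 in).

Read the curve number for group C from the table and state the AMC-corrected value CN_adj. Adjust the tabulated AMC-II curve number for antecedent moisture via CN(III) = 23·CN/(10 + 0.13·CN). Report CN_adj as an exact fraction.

NRCS table: residential, 1/2-acre lots, soil group C → CN(II) = 80
Adjust CN=80 to AMC III: 23·80/(10 + 0.13·80) → 1840 ÷ (102/5) = 4600/51 ≈ 90.196

CN_adj = 4600/51 ≈ 90.196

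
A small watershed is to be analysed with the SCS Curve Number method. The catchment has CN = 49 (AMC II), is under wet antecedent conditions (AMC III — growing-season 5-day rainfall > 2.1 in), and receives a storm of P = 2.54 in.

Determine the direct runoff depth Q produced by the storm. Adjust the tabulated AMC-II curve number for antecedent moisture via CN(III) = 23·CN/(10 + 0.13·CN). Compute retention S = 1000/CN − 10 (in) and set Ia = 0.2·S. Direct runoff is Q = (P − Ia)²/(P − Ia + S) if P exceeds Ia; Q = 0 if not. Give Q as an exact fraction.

Wet (AMC III): CN(III) = 23·49/(10 + 0.13·49) = 1127/(1637/100) = 112700/1637 ≈ 68.845
Max retention: S = 1000/(112700/1637) − 10 = 5100/1127 in (≈ 4.525 in)
Ia = 0.2S: 0.2·4.525 = 0.905 in (exactly 1020/1127)
Since P=2.540 > Ia=0.905: effective rainfall P−Ia = 92129/56350 in
Q = (92129/56350)²/((92129/56350) + 5100/1127) = (8487752641/3175322500)/(347129/56350) = 8487752641/19560719150 in ≈ 0.434 in

Q = 8487752641/19560719150 in ≈ 0.434 in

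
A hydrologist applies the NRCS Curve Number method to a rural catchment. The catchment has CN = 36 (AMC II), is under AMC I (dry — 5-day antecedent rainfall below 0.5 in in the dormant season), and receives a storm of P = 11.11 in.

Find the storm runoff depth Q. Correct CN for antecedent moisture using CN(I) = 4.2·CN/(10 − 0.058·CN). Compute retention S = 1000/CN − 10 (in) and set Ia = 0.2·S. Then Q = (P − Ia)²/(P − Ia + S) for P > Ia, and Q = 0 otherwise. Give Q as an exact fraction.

Q = 2497900441/16064603100 in ≈ 0.155 in

CN(I) from CN(II)=36: (4.2·36)/(10 − 0.058·36) = 18900/989 ≈ 19.110
S = 1000/(18900/989) − 10 = 8000/189 in ≈ 42.328 in
Ia = 0.2·(8000/189) = 1600/189 in ≈ 8.466 in
P − Ia = 11.110 − 8.466 = 49979/18900 ≈ 2.644 in (> 0, runoff occurs)
Q: (49979/18900)² ÷ (849979/18900) = 2497900441/16064603100 in (≈ 0.155 in)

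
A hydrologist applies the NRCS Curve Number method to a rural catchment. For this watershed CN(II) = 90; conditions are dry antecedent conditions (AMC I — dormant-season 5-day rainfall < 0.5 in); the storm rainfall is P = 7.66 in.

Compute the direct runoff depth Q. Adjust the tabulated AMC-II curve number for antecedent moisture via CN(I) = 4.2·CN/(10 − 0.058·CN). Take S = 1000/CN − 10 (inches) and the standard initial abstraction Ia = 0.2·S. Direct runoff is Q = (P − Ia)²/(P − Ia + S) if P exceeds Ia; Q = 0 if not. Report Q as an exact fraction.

Q = 4541007769/873057150 in ≈ 5.201 in

CN(I) from CN(II)=90: (4.2·90)/(10 − 0.058·90) = 18900/239 ≈ 79.079
Max retention: S = 1000/(18900/239) − 10 = 500/189 in (≈ 2.646 in)
Initial abstraction Ia = S/5 = (500/189)/5 = 100/189 ≈ 0.529 in
Excess rainfall: 7.660 − 0.529 = 7.131 in; P > Ia so Q > 0
Q: (67387/9450)² ÷ (92387/9450) = 4541007769/873057150 in (≈ 5.201 in)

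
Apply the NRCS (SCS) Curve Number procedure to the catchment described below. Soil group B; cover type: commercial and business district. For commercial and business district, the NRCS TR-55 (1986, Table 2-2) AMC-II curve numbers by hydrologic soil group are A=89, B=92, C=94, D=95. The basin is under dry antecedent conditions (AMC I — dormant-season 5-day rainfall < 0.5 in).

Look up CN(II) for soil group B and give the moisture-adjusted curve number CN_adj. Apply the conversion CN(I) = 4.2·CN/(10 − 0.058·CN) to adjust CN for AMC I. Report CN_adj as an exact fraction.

CN_adj = 48300/583 ≈ 82.847

NRCS table: commercial and business district, soil group B → CN(II) = 92
Dry (AMC I): CN(I) = 4.2·92/(10 − 0.058·92) = (1932/5)/(583/125) = 48300/583 ≈ 82.847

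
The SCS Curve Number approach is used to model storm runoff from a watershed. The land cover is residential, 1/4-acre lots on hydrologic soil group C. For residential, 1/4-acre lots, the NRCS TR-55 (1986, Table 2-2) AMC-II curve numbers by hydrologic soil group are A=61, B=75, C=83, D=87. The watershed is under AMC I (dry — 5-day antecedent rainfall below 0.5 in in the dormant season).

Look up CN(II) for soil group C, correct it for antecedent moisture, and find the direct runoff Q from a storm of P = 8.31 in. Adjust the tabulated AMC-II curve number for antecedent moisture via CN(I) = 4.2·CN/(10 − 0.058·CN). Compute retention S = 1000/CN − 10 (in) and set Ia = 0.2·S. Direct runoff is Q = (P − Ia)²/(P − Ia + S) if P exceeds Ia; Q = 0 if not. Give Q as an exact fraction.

Q = 1634390935489/370985871900 in ≈ 4.406 in

NRCS table: residential, 1/4-acre lots, soil group C → CN(II) = 83
Adjust CN=83 to AMC I: 4.2·83/(10 − 0.058·83) → (1743/5) ÷ (2593/500) = 174300/2593 ≈ 67.219
Retention S: 1000/CN − 10 with CN=67.219 → S = 8500/1743 ≈ 4.877 in
Ia = 0.2·(8500/1743) = 1700/1743 in ≈ 0.975 in
Since P=8.310 > Ia=0.975: effective rainfall P−Ia = 1278433/174300 in
Q = (1278433/174300)²/((1278433/174300) + 8500/1743) = (1634390935489/30380490000)/(2128433/174300) = 1634390935489/370985871900 in ≈ 4.406 in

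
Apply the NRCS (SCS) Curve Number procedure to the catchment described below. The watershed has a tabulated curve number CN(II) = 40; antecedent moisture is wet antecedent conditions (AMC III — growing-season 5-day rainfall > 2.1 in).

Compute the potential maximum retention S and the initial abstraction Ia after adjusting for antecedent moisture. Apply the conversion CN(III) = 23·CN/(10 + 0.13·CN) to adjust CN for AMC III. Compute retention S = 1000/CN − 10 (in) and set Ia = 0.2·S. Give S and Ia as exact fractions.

S = 150/23 in ≈ 6.522 in; Ia = 30/23 in ≈ 1.304 in

Wet (AMC III): CN(III) = 23·40/(10 + 0.13·40) = 920/(76/5) = 1150/19 ≈ 60.526
Retention S: 1000/CN − 10 with CN=60.526 → S = 150/23 ≈ 6.522 in
Ia = 0.2·(150/23) = 30/23 in ≈ 1.304 in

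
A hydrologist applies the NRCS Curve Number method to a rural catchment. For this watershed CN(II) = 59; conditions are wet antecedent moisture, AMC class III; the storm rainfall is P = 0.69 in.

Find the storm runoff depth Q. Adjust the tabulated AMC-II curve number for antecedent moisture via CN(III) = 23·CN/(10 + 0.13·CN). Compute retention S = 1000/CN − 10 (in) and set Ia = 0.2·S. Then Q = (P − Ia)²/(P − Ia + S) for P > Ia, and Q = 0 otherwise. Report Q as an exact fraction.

CN(III) from CN(II)=59: (23·59)/(10 + 0.13·59) = 135700/1767 ≈ 76.797
Retention S: 1000/CN − 10 with CN=76.797 → S = 4100/1357 ≈ 3.021 in
Ia = 0.2·(4100/1357) = 820/1357 in ≈ 0.604 in
Excess rainfall: 0.690 − 0.604 = 0.086 in; P > Ia so Q > 0
Runoff Q = (P−Ia)²/(P−Ia+S) = (0.086)²/(0.086+3.021) = 135326689/57215598100 ≈ 0.002 in

Q = 135326689/57215598100 in ≈ 0.002 in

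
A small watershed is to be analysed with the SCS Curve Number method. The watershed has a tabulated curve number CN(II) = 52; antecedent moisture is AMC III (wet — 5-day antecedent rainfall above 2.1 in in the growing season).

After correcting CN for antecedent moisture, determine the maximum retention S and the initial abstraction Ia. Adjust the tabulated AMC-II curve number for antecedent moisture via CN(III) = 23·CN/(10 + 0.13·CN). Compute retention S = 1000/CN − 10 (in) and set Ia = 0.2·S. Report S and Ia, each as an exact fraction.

CN(III) from CN(II)=52: (23·52)/(10 + 0.13·52) = 29900/419 ≈ 71.360
Max retention: S = 1000/(29900/419) − 10 = 1200/299 in (≈ 4.013 in)
Ia = 0.2S: 0.2·4.013 = 0.803 in (exactly 240/299)

S = 1200/299 in ≈ 4.013 in; Ia = 240/299 in ≈ 0.803 in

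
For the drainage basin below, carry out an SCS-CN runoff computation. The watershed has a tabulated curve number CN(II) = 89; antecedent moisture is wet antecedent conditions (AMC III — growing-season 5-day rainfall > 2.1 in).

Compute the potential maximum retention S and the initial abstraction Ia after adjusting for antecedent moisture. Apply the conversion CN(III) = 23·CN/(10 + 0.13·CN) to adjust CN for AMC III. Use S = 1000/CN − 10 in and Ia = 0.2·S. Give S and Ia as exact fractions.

S = 1100/2047 in ≈ 0.537 in; Ia = 220/2047 in ≈ 0.107 in

Wet (AMC III): CN(III) = 23·89/(10 + 0.13·89) = 2047/(2157/100) = 204700/2157 ≈ 94.900
S = 1000/(204700/2157) − 10 = 1100/2047 in ≈ 0.537 in
Initial abstraction Ia = S/5 = (1100/2047)/5 = 220/2047 ≈ 0.107 in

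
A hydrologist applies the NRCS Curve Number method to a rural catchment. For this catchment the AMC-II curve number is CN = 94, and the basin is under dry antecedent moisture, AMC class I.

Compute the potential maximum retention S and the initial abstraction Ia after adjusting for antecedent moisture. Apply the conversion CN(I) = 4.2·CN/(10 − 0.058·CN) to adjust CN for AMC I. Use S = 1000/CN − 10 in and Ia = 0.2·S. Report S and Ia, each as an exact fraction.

S = 500/329 in ≈ 1.520 in; Ia = 100/329 in ≈ 0.304 in

Dry (AMC I): CN(I) = 4.2·94/(10 − 0.058·94) = (1974/5)/(1137/250) = 32900/379 ≈ 86.807
S = 1000/(32900/379) − 10 = 500/329 in ≈ 1.520 in
Ia = 0.2S: 0.2·1.520 = 0.304 in (exactly 100/329)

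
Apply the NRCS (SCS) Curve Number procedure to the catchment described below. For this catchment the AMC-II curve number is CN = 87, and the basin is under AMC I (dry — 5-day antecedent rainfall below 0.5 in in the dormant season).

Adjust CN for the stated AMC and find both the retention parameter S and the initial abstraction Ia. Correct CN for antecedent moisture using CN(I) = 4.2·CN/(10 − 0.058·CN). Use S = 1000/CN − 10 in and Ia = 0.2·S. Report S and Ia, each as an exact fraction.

S = 6500/1827 in ≈ 3.558 in; Ia = 1300/1827 in ≈ 0.712 in

CN(I) from CN(II)=87: (4.2·87)/(10 − 0.058·87) = 182700/2477 ≈ 73.759
Retention S: 1000/CN − 10 with CN=73.759 → S = 6500/1827 ≈ 3.558 in
Ia = 0.2·(6500/1827) = 1300/1827 in ≈ 0.712 in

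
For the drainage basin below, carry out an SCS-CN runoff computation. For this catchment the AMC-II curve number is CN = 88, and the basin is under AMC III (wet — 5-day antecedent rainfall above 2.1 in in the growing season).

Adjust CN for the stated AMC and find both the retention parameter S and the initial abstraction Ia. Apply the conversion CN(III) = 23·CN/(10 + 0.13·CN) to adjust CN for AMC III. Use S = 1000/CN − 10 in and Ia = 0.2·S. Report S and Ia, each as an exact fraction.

S = 150/253 in ≈ 0.593 in; Ia = 30/253 in ≈ 0.119 in

CN(III) from CN(II)=88: (23·88)/(10 + 0.13·88) = 6325/67 ≈ 94.403
Max retention: S = 1000/(6325/67) − 10 = 150/253 in (≈ 0.593 in)
Initial abstraction Ia = S/5 = (150/253)/5 = 30/253 ≈ 0.119 in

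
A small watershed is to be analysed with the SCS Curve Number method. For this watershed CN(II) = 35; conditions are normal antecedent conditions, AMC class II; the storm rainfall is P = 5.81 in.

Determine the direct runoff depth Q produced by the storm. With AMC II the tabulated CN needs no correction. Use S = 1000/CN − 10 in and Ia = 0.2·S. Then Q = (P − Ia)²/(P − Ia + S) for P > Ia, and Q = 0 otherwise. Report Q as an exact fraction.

AMC II — tabulated CN = 35 applies directly.
S = 1000/35 − 10 = 130/7 in ≈ 18.571 in
Ia = 0.2S: 0.2·18.571 = 3.714 in (exactly 26/7)
Since P=5.810 > Ia=3.714: effective rainfall P−Ia = 1467/700 in
Q = (1467/700)²/((1467/700) + 130/7) = (2152089/490000)/(14467/700) = 2152089/10126900 in ≈ 0.213 in

Q = 2152089/10126900 in ≈ 0.213 in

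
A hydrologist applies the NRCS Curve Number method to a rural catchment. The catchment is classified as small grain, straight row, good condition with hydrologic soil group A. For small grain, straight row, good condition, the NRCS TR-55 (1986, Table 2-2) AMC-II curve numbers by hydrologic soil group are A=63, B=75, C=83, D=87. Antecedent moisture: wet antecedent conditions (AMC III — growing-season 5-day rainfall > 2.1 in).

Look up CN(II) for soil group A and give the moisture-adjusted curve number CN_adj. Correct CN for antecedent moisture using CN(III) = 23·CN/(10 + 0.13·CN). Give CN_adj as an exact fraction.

CN_adj = 144900/1819 ≈ 79.659

NRCS table: small grain, straight row, good condition, soil group A → CN(II) = 63
CN(III) from CN(II)=63: (23·63)/(10 + 0.13·63) = 144900/1819 ≈ 79.659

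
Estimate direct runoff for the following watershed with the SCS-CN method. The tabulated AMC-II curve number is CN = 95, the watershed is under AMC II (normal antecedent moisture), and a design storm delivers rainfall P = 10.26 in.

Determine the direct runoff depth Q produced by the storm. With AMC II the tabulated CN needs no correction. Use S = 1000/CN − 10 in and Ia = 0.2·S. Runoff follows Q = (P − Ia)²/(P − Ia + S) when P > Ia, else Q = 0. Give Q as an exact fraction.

Q = 93064609/9639650 in ≈ 9.654 in

AMC II — tabulated CN = 95 applies directly.
S = 1000/95 − 10 = 10/19 in ≈ 0.526 in
Ia = 0.2S: 0.2·0.526 = 0.105 in (exactly 2/19)
P − Ia = 10.260 − 0.105 = 9647/950 ≈ 10.155 in (> 0, runoff occurs)
Q: (9647/950)² ÷ (10147/950) = 93064609/9639650 in (≈ 9.654 in)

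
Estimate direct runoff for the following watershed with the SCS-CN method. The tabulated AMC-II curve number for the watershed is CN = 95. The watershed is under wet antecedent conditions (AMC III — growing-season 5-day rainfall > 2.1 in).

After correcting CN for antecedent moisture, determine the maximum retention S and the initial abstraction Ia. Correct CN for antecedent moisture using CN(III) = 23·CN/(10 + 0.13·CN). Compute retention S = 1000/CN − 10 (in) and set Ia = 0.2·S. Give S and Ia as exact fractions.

Wet (AMC III): CN(III) = 23·95/(10 + 0.13·95) = 2185/(447/20) = 43700/447 ≈ 97.763
Retention S: 1000/CN − 10 with CN=97.763 → S = 100/437 ≈ 0.229 in
Ia = 0.2·(100/437) = 20/437 in ≈ 0.046 in

S = 100/437 in ≈ 0.229 in; Ia = 20/437 in ≈ 0.046 in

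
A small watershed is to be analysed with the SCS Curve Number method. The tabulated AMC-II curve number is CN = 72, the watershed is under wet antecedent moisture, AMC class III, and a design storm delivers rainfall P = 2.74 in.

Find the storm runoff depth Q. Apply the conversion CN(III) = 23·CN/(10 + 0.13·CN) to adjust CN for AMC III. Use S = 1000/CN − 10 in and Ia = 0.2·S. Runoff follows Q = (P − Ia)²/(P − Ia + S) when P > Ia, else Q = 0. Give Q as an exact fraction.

Q = 617969881/438415650 in ≈ 1.410 in

Adjust CN=72 to AMC III: 23·72/(10 + 0.13·72) → 1656 ÷ (484/25) = 10350/121 ≈ 85.537
Retention S: 1000/CN − 10 with CN=85.537 → S = 350/207 ≈ 1.691 in
Initial abstraction Ia = S/5 = (350/207)/5 = 70/207 ≈ 0.338 in
P − Ia = 2.740 − 0.338 = 24859/10350 ≈ 2.402 in (> 0, runoff occurs)
Q = (24859/10350)²/((24859/10350) + 350/207) = (617969881/107122500)/(42359/10350) = 617969881/438415650 in ≈ 1.410 in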